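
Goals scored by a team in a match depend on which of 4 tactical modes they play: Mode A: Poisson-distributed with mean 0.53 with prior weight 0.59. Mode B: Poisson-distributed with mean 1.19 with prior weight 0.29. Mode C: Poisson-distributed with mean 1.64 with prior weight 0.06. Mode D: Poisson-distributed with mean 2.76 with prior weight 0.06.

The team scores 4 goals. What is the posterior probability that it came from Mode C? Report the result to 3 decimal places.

Apply Bayes' rule: the posterior for each component is proportional to its prior times its likelihood at x.
Poisson probabilities:
  p_A = e^(−0.53)·0.53^4/4! = 0.00193516
  p_B = e^(−1.19)·1.19^4/4! = 0.0254195
  p_C = e^(−1.64)·1.64^4/4! = 0.0584684
  p_D = e^(−2.76)·2.76^4/4! = 0.153028
Weight by the priors:
  w_A·p_A = 0.59 × 0.00193516 = 0.00114174
  w_B·p_B = 0.29 × 0.0254195 = 0.00737164
  w_C·p_C = 0.06 × 0.0584684 = 0.0035081
  w_D·p_D = 0.06 × 0.153028 = 0.00918171
Evidence: 0.00114174 + 0.00737164 + 0.0035081 + 0.00918171 = 0.0212032
P(Mode C | the observation) = 0.0035081 / 0.0212032 ≈ 0.165

0.165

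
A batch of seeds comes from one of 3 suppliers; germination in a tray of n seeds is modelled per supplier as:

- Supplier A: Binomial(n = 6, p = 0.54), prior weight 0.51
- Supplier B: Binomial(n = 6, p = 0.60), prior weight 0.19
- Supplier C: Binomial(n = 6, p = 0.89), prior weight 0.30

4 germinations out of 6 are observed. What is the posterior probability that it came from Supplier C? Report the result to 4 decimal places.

By Bayes' theorem, P(k | x) = P(Z=k) f_k(x) / Σ_j P(Z=j) f_j(x).
Binomial probabilities:
  f_A = C(6,4)·0.54^4·0.46^2 = 15·0.0850306·0.2116 = 0.269887
  f_B = C(6,4)·0.60^4·0.40^2 = 15·0.1296·0.16 = 0.31104
  f_C = C(6,4)·0.89^4·0.11^2 = 15·0.627422·0.0121 = 0.113877
Prior × likelihood for each component:
  P(Z=A)·f_A = 0.51 × 0.269887 = 0.137642
  P(Z=B)·f_B = 0.19 × 0.31104 = 0.0590976
  P(Z=C)·f_C = 0.30 × 0.113877 = 0.0341632
Sum: 0.137642 + 0.0590976 + 0.0341632 = 0.230903
So the posterior for Supplier C is 0.0341632 / 0.230903 ≈ 0.1480.

0.1480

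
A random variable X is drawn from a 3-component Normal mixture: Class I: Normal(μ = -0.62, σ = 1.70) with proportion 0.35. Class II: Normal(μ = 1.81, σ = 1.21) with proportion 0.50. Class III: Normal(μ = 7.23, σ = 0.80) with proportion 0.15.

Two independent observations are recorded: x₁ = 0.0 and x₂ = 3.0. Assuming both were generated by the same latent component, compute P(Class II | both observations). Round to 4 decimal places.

0.8542

Posterior ∝ prior × likelihood, so P(k | x) ∝ P(Z=k) f_k(x); normalise over all components.
Since both observations come from the same component, the likelihood for component k is f_k(x₁)·f_k(x₂).
  p_I = [(1/(1.70·√(2π)))·exp(−(0.0−-0.62)²/(2·1.70²)) = 0.234672·exp(-0.06651) = 0.219573] × [0.0243125] = 0.00533836
  p_II = [(1/(1.21·√(2π)))·exp(−(0.0−1.81)²/(2·1.21²)) = 0.329704·exp(-1.11881) = 0.107704] × [0.203281] = 0.0218942
  p_III = [(1/(0.80·√(2π)))·exp(−(0.0−7.23)²/(2·0.80²)) = 0.498678·exp(-40.83820) = 9.1625e-19] × [4.23538e-07] = 3.88066e-25
Weight by the priors:
  P(Z=I)·p_I = 0.35 × 0.00533836 = 0.00186843
  P(Z=II)·p_II = 0.50 × 0.0218942 = 0.0109471
  P(Z=III)·p_III = 0.15 × 3.88066e-25 = 5.821e-26
Sum: 0.00186843 + 0.0109471 + 5.821e-26 = 0.0128155
So the posterior for Class II is 0.0109471 / 0.0128155 ≈ 0.8542.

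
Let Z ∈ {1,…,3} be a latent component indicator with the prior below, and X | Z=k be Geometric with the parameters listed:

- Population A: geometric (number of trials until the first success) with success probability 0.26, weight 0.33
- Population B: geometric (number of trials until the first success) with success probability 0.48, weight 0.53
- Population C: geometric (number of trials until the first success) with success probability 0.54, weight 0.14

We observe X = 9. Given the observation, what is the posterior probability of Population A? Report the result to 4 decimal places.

0.8362

By Bayes' theorem, P(k | x) = π_k f_k(x) / Σ_j π_j f_j(x).
Evaluate each component's likelihood at the observed value:
  p_A = 0.26·(1−0.26)^8 = 0.26·0.0899195 = 0.0233791
  p_B = 0.48·(1−0.48)^8 = 0.48·0.00534597 = 0.00256607
  p_C = 0.54·(1−0.54)^8 = 0.54·0.00200476 = 0.00108257
Multiply by the mixture weights:
  π_A·p_A = 0.33 × 0.0233791 = 0.00771509
  π_B·p_B = 0.53 × 0.00256607 = 0.00136002
  π_C·p_C = 0.14 × 0.00108257 = 0.00015156
Denominator: 0.00771509 + 0.00136002 + 0.00015156 = 0.00922667
P(Population A | data) ≈ 0.8362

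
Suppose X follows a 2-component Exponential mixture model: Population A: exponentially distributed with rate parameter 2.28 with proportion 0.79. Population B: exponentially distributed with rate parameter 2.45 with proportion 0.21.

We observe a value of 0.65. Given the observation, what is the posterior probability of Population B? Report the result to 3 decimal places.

Apply Bayes' rule: the posterior for each component is proportional to its prior times its likelihood at x.
Exponential densities:
  f_A = 0.517977
  f_B = 0.49837
Multiply by the mixture weights:
  P(Z=A)·f_A = 0.79 × 0.517977 = 0.409202
  P(Z=B)·f_B = 0.21 × 0.49837 = 0.104658
Evidence: 0.409202 + 0.104658 = 0.51386
Responsibility of Population B: 0.104658 / 0.51386 ≈ 0.204

0.204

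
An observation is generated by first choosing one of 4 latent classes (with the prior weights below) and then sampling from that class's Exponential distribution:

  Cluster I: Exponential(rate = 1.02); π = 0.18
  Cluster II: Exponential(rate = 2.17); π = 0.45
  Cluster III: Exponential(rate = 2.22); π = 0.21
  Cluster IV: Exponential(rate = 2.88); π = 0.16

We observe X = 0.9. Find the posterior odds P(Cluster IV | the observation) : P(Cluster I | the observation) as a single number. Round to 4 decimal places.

The posterior odds equal the prior odds times the likelihood ratio: (π_i/π_j)·(f_i(x)/f_j(x)).
Component likelihoods at x = 0.9:
  f_I = 1.02·e^(−1.02·0.9) = 1.02·e^(−0.9180) = 0.407303
  f_II = 2.17·e^(−2.17·0.9) = 2.17·e^(−1.9530) = 0.30781
  f_III = 2.22·e^(−2.22·0.9) = 2.22·e^(−1.9980) = 0.301046
  f_IV = 2.88·e^(−2.88·0.9) = 2.88·e^(−2.5920) = 0.215626
Odds = (0.16/0.18) × (0.215626/0.407303) = 0.888889 × 0.529399 ≈ 0.4706

0.4706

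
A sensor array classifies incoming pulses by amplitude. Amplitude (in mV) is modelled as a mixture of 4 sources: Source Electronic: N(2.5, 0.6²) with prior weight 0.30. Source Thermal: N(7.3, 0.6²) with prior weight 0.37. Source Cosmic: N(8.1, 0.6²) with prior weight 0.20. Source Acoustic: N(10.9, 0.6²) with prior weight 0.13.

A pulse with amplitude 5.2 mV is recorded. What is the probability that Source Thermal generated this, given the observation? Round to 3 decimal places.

By Bayes' theorem, P(k | x) = P(Z=k) f_k(x) / Σ_j P(Z=j) f_j(x).
Component likelihoods at x = 5.2 mV:
  L_Electronic = 2.66396e-05
  L_Thermal = 0.00145447
  L_Cosmic = 5.62287e-06
  L_Acoustic = 1.67966e-20
Weight by the priors:
  P(Z=Electronic)·L_Electronic = 0.30 × 2.66396e-05 = 7.99187e-06
  P(Z=Thermal)·L_Thermal = 0.37 × 0.00145447 = 0.000538154
  P(Z=Cosmic)·L_Cosmic = 0.20 × 5.62287e-06 = 1.12457e-06
  P(Z=Acoustic)·L_Acoustic = 0.13 × 1.67966e-20 = 2.18355e-21
Sum: 7.99187e-06 + 0.000538154 + 1.12457e-06 + 2.18355e-21 = 0.000547271
P(Source Thermal | data) = 0.000538154 / 0.000547271 ≈ 0.983

0.983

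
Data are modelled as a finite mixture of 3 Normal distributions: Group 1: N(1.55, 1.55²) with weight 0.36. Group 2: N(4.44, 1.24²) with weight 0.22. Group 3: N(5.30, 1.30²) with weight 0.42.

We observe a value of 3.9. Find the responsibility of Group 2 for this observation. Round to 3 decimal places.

By Bayes' theorem, P(k | x) = π_k f_k(x) / Σ_j π_j f_j(x).
Evaluate each component's likelihood at the observed value:
  p_1 = 0.0815518
  p_2 = 0.292622
  p_3 = 0.171841
Multiply by the mixture weights:
  π_1·p_1 = 0.36 × 0.0815518 = 0.0293586
  π_2·p_2 = 0.22 × 0.292622 = 0.0643769
  π_3·p_3 = 0.42 × 0.171841 = 0.0721733
Evidence: 0.0293586 + 0.0643769 + 0.0721733 = 0.165909
P(Group 2 | the observation) = 0.0643769 / 0.165909 ≈ 0.388

0.388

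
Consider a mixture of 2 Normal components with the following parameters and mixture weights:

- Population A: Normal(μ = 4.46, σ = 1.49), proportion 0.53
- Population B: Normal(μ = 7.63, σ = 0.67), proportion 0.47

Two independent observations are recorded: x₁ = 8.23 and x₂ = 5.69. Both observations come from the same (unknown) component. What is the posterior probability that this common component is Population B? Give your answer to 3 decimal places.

0.605

P(component k | x) = π_k·f_k(x) / marginal(x), where marginal(x) = Σ_j π_j·f_j(x).
Since both observations come from the same component, the likelihood for component k is f_k(x₁)·f_k(x₂).
  f_A = [(1/(1.49·√(2π)))·exp(−(8.23−4.46)²/(2·1.49²)) = 0.267746·exp(-3.20096) = 0.0109035] × [0.190435] = 0.00207641
  f_B = [(1/(0.67·√(2π)))·exp(−(8.23−7.63)²/(2·0.67²)) = 0.595436·exp(-0.40098) = 0.398742] × [0.0090004] = 0.00358884
Multiply by the mixture weights:
  π_A·f_A = 0.53 × 0.00207641 = 0.0011005
  π_B·f_B = 0.47 × 0.00358884 = 0.00168675
Marginal: 0.0011005 + 0.00168675 = 0.00278725
So the posterior for Population B is 0.00168675 / 0.00278725 ≈ 0.605.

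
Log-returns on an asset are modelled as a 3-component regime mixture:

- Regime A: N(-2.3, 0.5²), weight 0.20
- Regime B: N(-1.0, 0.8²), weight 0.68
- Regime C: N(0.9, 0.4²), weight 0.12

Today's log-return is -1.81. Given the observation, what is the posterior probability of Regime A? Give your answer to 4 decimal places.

0.3271

The responsibility of component k is π_k f_k(x) divided by Σ_j π_j f_j(x).
Normal densities:
  p_A = (1/(0.5·√(2π)))·exp(−(-1.81−-2.3)²/(2·0.5²)) = 0.797885·exp(-0.48020) = 0.493619
  p_B = (1/(0.8·√(2π)))·exp(−(-1.81−-1.0)²/(2·0.8²)) = 0.498678·exp(-0.51258) = 0.298683
  p_C = (1/(0.4·√(2π)))·exp(−(-1.81−0.9)²/(2·0.4²)) = 0.997356·exp(-22.95031) = 1.07561e-10
Unnormalised posteriors:
  π_A·p_A = 0.20 × 0.493619 = 0.0987238
  π_B·p_B = 0.68 × 0.298683 = 0.203104
  π_C·p_C = 0.12 × 1.07561e-10 = 1.29074e-11
Sum: 0.0987238 + 0.203104 + 1.29074e-11 = 0.301828
P(Regime A | data) ≈ 0.3271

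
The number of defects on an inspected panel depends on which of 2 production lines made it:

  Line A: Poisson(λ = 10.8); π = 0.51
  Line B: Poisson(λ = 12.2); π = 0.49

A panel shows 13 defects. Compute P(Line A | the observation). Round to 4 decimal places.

0.4639

P(component k | x) = π_k·f_k(x) / marginal(x), where marginal(x) = Σ_j π_j·f_j(x).
Poisson probabilities:
  f_A = e^(−10.8)·10.8^13/13! = 0.0890939
  f_B = e^(−12.2)·12.2^13/13! = 0.107153
Weight by the priors:
  π_A·f_A = 0.51 × 0.0890939 = 0.0454379
  π_B·f_B = 0.49 × 0.107153 = 0.052505
Normaliser: 0.0454379 + 0.052505 = 0.0979429
Responsibility of Line A: 0.0454379 / 0.0979429 ≈ 0.4639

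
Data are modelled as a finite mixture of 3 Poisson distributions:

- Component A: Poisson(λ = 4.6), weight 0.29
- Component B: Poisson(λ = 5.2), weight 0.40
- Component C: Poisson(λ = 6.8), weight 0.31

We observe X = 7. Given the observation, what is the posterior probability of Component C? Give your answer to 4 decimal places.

0.3961

Posterior ∝ prior × likelihood, so P(k | x) ∝ π_k f_k(x); normalise over all components.
Poisson probabilities:
  L_A = e^(−4.6)·4.6^7/7! = 0.08692
  L_B = e^(−5.2)·5.2^7/7! = 0.112528
  L_C = e^(−6.8)·6.8^7/7! = 0.148569
Multiply by the mixture weights:
  π_A·L_A = 0.29 × 0.08692 = 0.0252068
  π_B·L_B = 0.40 × 0.112528 = 0.0450113
  π_C·L_C = 0.31 × 0.148569 = 0.0460565
Evidence: 0.0252068 + 0.0450113 + 0.0460565 = 0.116275
P(Component C | the observation) ≈ 0.3961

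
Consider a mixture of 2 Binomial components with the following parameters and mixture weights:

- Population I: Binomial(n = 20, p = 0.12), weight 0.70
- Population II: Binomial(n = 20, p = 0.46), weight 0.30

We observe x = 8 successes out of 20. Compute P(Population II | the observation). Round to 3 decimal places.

0.983

P(component k | x) = P(Z=k)·f_k(x) / marginal(x), where marginal(x) = Σ_j P(Z=j)·f_j(x).
Binomial probabilities:
  L_I = 0.00116818
  L_II = 0.155258
Weight by the priors:
  P(Z=I)·L_I = 0.70 × 0.00116818 = 0.000817725
  P(Z=II)·L_II = 0.30 × 0.155258 = 0.0465775
Sum: 0.000817725 + 0.0465775 = 0.0473952
So the posterior for Population II is 0.0465775 / 0.0473952 ≈ 0.983.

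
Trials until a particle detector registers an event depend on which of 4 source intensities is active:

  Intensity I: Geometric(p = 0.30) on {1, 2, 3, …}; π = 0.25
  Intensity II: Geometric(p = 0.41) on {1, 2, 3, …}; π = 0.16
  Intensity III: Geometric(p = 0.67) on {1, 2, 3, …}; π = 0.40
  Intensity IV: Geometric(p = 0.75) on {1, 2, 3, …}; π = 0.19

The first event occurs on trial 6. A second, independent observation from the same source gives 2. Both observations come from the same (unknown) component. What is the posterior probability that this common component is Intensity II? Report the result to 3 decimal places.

Apply Bayes' rule: the posterior for each component is proportional to its prior times its likelihood at x.
Since both observations come from the same component, the likelihood for component k is f_k(x₁)·f_k(x₂).
  p_I = [0.30·(1−0.30)^5 = 0.30·0.16807 = 0.050421] × [0.21] = 0.0105884
  p_II = [0.41·(1−0.41)^5 = 0.41·0.0714924 = 0.0293119] × [0.2419] = 0.00709055
  p_III = [0.67·(1−0.67)^5 = 0.67·0.00391354 = 0.00262207] × [0.2211] = 0.00057974
  p_IV = [0.75·(1−0.75)^5 = 0.75·0.000976562 = 0.000732422] × [0.1875] = 0.000137329
Unnormalised posteriors:
  w_I·p_I = 0.25 × 0.0105884 = 0.0026471
  w_II·p_II = 0.16 × 0.00709055 = 0.00113449
  w_III·p_III = 0.40 × 0.00057974 = 0.000231896
  w_IV·p_IV = 0.19 × 0.000137329 = 2.60925e-05
Evidence: 0.0026471 + 0.00113449 + 0.000231896 + 2.60925e-05 = 0.00403958
P(Intensity II | x₁,x₂) = 0.00113449 / 0.00403958 ≈ 0.281

0.281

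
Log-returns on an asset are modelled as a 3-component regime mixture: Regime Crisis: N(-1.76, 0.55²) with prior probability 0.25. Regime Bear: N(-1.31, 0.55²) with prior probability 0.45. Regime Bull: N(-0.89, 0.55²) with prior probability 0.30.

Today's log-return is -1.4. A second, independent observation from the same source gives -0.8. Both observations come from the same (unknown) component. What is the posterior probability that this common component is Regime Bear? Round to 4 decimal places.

0.5498

Posterior ∝ prior × likelihood, so P(k | x) ∝ π_k f_k(x); normalise over all components.
Since both observations come from the same component, the likelihood for component k is f_k(x₁)·f_k(x₂).
  L_Crisis = [(1/(0.55·√(2π)))·exp(−(-1.4−-1.76)²/(2·0.55²)) = 0.725350·exp(-0.21421) = 0.585484] × [0.158119] = 0.0925762
  L_Bear = [(1/(0.55·√(2π)))·exp(−(-1.4−-1.31)²/(2·0.55²)) = 0.725350·exp(-0.01339) = 0.715703] × [0.471886] = 0.33773
  L_Bull = [(1/(0.55·√(2π)))·exp(−(-1.4−-0.89)²/(2·0.55²)) = 0.725350·exp(-0.42992) = 0.471886] × [0.715703] = 0.33773
Unnormalised posteriors:
  π_Crisis·L_Crisis = 0.25 × 0.0925762 = 0.023144
  π_Bear·L_Bear = 0.45 × 0.33773 = 0.151978
  π_Bull·L_Bull = 0.30 × 0.33773 = 0.101319
Sum: 0.023144 + 0.151978 + 0.101319 = 0.276441
P(Regime Bear | x₁,x₂) = 0.151978 / 0.276441 ≈ 0.5498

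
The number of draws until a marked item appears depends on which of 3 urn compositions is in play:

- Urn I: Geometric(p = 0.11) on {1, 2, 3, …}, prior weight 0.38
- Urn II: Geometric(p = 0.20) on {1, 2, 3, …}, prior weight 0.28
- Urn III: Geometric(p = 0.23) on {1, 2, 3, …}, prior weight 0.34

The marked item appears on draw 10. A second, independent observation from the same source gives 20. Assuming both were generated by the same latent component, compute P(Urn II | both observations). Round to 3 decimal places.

0.103

The responsibility of component k is w_k f_k(x) divided by Σ_j w_j f_j(x).
Since both observations come from the same component, the likelihood for component k is f_k(x₁)·f_k(x₂).
  p_I = [0.11·(1−0.11)^9 = 0.11·0.350356 = 0.0385392] × [0.0120172] = 0.000463133
  p_II = [0.20·(1−0.20)^9 = 0.20·0.134218 = 0.0268435] × [0.0028823] = 7.73713e-05
  p_III = [0.23·(1−0.23)^9 = 0.23·0.0951517 = 0.0218849] × [0.00160344] = 3.5091e-05
Multiply by the mixture weights:
  w_I·p_I = 0.38 × 0.000463133 = 0.00017599
  w_II·p_II = 0.28 × 7.73713e-05 = 2.1664e-05
  w_III·p_III = 0.34 × 3.5091e-05 = 1.19309e-05
Evidence: 0.00017599 + 2.1664e-05 + 1.19309e-05 = 0.000209585
Responsibility of Urn II: 2.1664e-05 / 0.000209585 ≈ 0.103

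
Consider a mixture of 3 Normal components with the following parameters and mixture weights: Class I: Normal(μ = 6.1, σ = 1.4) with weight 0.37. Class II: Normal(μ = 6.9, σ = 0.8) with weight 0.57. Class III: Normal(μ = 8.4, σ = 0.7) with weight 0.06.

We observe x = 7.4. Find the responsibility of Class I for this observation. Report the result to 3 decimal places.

0.218

By Bayes' theorem, P(k | x) = w_k f_k(x) / Σ_j w_j f_j(x).
Normal densities:
  p_I = 0.18516
  p_II = 0.410201
  p_III = 0.205426
Weight by the priors:
  w_I·p_I = 0.37 × 0.18516 = 0.0685093
  w_II·p_II = 0.57 × 0.410201 = 0.233815
  w_III·p_III = 0.06 × 0.205426 = 0.0123255
Normaliser: 0.0685093 + 0.233815 + 0.0123255 = 0.31465
Responsibility of Class I: 0.0685093 / 0.31465 ≈ 0.218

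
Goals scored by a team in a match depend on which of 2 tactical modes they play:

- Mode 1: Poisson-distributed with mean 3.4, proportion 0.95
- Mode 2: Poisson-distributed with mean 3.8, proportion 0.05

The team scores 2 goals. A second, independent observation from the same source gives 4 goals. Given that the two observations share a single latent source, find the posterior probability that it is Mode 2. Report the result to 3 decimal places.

Apply Bayes' rule: the posterior for each component is proportional to its prior times its likelihood at x.
Since both observations come from the same component, the likelihood for component k is f_k(x₁)·f_k(x₂).
  p_1 = [e^(−3.4)·3.4^2/2! = 0.192898] × [0.185825] = 0.0358451
  p_2 = [e^(−3.8)·3.8^2/2! = 0.161517] × [0.194359] = 0.0313922
Weight by the priors:
  P(Z=1)·p_1 = 0.95 × 0.0358451 = 0.0340528
  P(Z=2)·p_2 = 0.05 × 0.0313922 = 0.00156961
Marginal: 0.0340528 + 0.00156961 = 0.0356225
Responsibility of Mode 2: 0.00156961 / 0.0356225 ≈ 0.044

0.044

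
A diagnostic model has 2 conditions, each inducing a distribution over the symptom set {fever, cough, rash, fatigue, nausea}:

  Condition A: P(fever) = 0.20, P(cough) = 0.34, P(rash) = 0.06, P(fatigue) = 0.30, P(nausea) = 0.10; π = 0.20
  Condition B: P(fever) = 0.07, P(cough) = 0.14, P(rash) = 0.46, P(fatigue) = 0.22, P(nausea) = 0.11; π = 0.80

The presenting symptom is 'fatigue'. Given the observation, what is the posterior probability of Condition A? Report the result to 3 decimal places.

By Bayes' theorem, P(k | x) = π_k f_k(x) / Σ_j π_j f_j(x).
Component likelihoods at x = 'fatigue':
  L_A = P(fatigue | comp) = 0.30
  L_B = P(fatigue | comp) = 0.22
Multiply by the mixture weights:
  π_A·L_A = 0.20 × 0.3 = 0.06
  π_B·L_B = 0.80 × 0.22 = 0.176
Evidence: 0.06 + 0.176 = 0.236
So the posterior for Condition A is 0.06 / 0.236 ≈ 0.254.

0.254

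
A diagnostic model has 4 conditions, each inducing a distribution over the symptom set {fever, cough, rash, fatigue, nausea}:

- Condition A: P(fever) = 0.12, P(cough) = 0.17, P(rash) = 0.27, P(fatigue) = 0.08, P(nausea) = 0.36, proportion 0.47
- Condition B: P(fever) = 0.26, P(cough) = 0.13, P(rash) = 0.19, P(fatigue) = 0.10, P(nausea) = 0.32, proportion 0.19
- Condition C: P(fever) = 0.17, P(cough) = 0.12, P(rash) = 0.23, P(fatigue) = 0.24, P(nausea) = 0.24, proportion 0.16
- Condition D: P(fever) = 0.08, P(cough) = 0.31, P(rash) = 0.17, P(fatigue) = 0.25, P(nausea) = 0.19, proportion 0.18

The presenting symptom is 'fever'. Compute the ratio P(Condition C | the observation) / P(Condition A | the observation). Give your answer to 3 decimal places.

0.482

Since P(k|x) ∝ P(Z=k) f_k(x), the posterior odds are P(Z=i) f_i(x) / (P(Z=j) f_j(x)).
Component likelihoods at x = 'fever':
  f_A = P(fever | comp) = 0.12
  f_B = P(fever | comp) = 0.26
  f_C = P(fever | comp) = 0.17
  f_D = P(fever | comp) = 0.08
Posterior odds = (P(Z=C)·f_C) / (P(Z=A)·f_A) = (0.16·0.17) / (0.47·0.12) = 0.0272 / 0.0564 ≈ 0.482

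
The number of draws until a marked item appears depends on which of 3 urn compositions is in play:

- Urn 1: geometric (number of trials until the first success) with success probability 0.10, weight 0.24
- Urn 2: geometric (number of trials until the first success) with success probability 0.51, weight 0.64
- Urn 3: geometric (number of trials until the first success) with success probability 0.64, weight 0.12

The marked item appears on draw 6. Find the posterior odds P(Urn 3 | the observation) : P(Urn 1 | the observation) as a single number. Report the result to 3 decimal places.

0.033

Only the two components matter; the odds are (π_i f_i(x)) / (π_j f_j(x)).
Evaluate each component's likelihood at the observed value:
  p_1 = 0.059049
  p_2 = 0.0144062
  p_3 = 0.00386984
0.00046438 / 0.0141718 ≈ 0.033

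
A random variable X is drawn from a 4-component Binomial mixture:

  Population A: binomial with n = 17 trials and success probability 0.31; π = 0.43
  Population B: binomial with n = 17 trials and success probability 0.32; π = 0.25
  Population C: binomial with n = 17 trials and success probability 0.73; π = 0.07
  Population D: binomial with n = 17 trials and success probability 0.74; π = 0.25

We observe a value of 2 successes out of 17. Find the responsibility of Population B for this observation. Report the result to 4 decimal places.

Posterior ∝ prior × likelihood, so P(k | x) ∝ P(Z=k) f_k(x); normalise over all components.
Binomial probabilities:
  p_A = 0.0500033
  p_B = 0.0428028
  p_C = 2.14112e-07
  p_D = 1.24912e-07
Weight by the priors:
  P(Z=A)·p_A = 0.43 × 0.0500033 = 0.0215014
  P(Z=B)·p_B = 0.25 × 0.0428028 = 0.0107007
  P(Z=C)·p_C = 0.07 × 2.14112e-07 = 1.49878e-08
  P(Z=D)·p_D = 0.25 × 1.24912e-07 = 3.12279e-08
Sum: 0.0215014 + 0.0107007 + 1.49878e-08 + 3.12279e-08 = 0.0322022
P(Population B | x) ≈ 0.3323

0.3323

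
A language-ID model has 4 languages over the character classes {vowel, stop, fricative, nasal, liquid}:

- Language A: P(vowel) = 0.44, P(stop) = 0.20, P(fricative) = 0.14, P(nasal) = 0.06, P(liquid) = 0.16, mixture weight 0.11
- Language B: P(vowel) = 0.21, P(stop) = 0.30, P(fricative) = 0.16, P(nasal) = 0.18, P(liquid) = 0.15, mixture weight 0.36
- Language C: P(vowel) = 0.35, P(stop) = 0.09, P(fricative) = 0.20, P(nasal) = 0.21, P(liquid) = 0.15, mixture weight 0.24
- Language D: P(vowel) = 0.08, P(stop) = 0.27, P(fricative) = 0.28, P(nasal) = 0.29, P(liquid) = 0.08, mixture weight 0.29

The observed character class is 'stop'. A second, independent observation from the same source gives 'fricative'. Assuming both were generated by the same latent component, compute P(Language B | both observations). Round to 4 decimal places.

0.3708

The responsibility of component k is π_k f_k(x) divided by Σ_j π_j f_j(x).
Since both observations come from the same component, the likelihood for component k is f_k(x₁)·f_k(x₂).
  p_A = [P(stop | comp) = 0.20] × [0.14] = 0.028
  p_B = [P(stop | comp) = 0.30] × [0.16] = 0.048
  p_C = [P(stop | comp) = 0.09] × [0.2] = 0.018
  p_D = [P(stop | comp) = 0.27] × [0.28] = 0.0756
Prior × likelihood for each component:
  π_A·p_A = 0.11 × 0.028 = 0.00308
  π_B·p_B = 0.36 × 0.048 = 0.01728
  π_C·p_C = 0.24 × 0.018 = 0.00432
  π_D·p_D = 0.29 × 0.0756 = 0.021924
Normaliser: 0.00308 + 0.01728 + 0.00432 + 0.021924 = 0.046604
So the posterior for Language B is 0.01728 / 0.046604 ≈ 0.3708.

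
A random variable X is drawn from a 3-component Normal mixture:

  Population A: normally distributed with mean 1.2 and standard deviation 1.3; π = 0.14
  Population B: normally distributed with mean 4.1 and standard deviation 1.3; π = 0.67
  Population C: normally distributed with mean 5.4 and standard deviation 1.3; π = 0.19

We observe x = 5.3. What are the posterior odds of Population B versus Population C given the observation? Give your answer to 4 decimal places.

2.3098

Posterior odds = (P(Z=i) f_i(x)) / (P(Z=j) f_j(x)); the normalising sum cancels.
Component likelihoods at x = 5.3:
  p_A = 0.00212353
  p_B = 0.20042
  p_C = 0.305972
0.134282 / 0.0581347 ≈ 2.3098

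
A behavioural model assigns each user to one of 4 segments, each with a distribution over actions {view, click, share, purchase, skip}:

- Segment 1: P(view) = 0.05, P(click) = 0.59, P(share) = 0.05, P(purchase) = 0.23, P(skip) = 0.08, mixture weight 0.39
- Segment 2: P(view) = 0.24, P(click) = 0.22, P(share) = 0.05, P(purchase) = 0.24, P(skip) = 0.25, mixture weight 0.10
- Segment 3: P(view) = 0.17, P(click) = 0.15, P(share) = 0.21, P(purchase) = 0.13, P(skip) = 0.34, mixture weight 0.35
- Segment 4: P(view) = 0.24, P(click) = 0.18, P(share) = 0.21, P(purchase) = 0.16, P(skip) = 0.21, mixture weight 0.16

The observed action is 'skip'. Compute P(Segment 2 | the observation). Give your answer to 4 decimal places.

The responsibility of component k is w_k f_k(x) divided by Σ_j w_j f_j(x).
Component likelihoods at x = 'skip':
  p_1 = P(skip | comp) = 0.08
  p_2 = P(skip | comp) = 0.25
  p_3 = P(skip | comp) = 0.34
  p_4 = P(skip | comp) = 0.21
Prior × likelihood for each component:
  w_1·p_1 = 0.39 × 0.08 = 0.0312
  w_2·p_2 = 0.10 × 0.25 = 0.025
  w_3·p_3 = 0.35 × 0.34 = 0.119
  w_4·p_4 = 0.16 × 0.21 = 0.0336
Normaliser: 0.0312 + 0.025 + 0.119 + 0.0336 = 0.2088
Responsibility of Segment 2: 0.025 / 0.2088 ≈ 0.1197

0.1197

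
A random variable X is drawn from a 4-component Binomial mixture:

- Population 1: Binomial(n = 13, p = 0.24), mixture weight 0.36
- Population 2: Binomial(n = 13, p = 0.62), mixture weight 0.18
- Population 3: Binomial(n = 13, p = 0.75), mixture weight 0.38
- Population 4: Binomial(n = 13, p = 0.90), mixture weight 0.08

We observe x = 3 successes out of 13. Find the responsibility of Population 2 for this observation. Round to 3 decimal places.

0.008

Posterior ∝ prior × likelihood, so P(k | x) ∝ π_k f_k(x); normalise over all components.
Component likelihoods at x = 3 successes out of 13:
  f_1 = C(13,3)·0.24^3·0.76^10 = 286·0.013824·0.0642889 = 0.254177
  f_2 = C(13,3)·0.62^3·0.38^10 = 286·0.238328·6.27821e-05 = 0.00427934
  f_3 = C(13,3)·0.75^3·0.25^10 = 286·0.421875·9.53674e-07 = 0.000115067
  f_4 = C(13,3)·0.90^3·0.10^10 = 286·0.729·1e-10 = 2.08494e-08
Prior × likelihood for each component:
  π_1·f_1 = 0.36 × 0.254177 = 0.0915036
  π_2·f_2 = 0.18 × 0.00427934 = 0.000770282
  π_3·f_3 = 0.38 × 0.000115067 = 4.37254e-05
  π_4·f_4 = 0.08 × 2.08494e-08 = 1.66795e-09
Marginal: 0.0915036 + 0.000770282 + 4.37254e-05 + 1.66795e-09 = 0.0923176
Responsibility of Population 2: 0.000770282 / 0.0923176 ≈ 0.008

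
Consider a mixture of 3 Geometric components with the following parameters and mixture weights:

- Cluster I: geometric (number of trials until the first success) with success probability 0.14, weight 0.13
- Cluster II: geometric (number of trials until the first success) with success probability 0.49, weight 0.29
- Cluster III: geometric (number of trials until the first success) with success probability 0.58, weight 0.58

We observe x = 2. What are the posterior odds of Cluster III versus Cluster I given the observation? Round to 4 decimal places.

9.0268

Posterior odds = (w_i f_i(x)) / (w_j f_j(x)); the normalising sum cancels.
Component likelihoods at x = 2:
  f_I = 0.1204
  f_II = 0.2499
  f_III = 0.2436
Posterior odds = (w_III·f_III) / (w_I·f_I) = (0.58·0.2436) / (0.13·0.1204) = 0.141288 / 0.015652 ≈ 9.0268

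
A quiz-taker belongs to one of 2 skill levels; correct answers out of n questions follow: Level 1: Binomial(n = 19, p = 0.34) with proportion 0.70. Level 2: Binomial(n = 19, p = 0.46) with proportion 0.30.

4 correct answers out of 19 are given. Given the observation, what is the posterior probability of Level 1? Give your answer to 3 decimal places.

The responsibility of component k is P(Z=k) f_k(x) divided by Σ_j P(Z=j) f_j(x).
Binomial probabilities:
  L_1 = C(19,4)·0.34^4·0.66^15 = 3876·0.0133634·0.00196408 = 0.101732
  L_2 = C(19,4)·0.46^4·0.54^15 = 3876·0.0447746·9.68069e-05 = 0.0168005
Prior × likelihood for each component:
  P(Z=1)·L_1 = 0.70 × 0.101732 = 0.0712125
  P(Z=2)·L_2 = 0.30 × 0.0168005 = 0.00504014
Sum: 0.0712125 + 0.00504014 = 0.0762527
So the posterior for Level 1 is 0.0712125 / 0.0762527 ≈ 0.934.

0.934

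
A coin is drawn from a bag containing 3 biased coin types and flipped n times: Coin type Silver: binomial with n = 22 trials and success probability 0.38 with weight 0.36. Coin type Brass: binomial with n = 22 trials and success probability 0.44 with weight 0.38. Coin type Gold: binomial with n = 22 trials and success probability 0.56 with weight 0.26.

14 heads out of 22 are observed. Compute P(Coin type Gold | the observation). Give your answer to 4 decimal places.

0.6953

By Bayes' theorem, P(k | x) = w_k f_k(x) / Σ_j w_j f_j(x).
Binomial probabilities:
  f_Silver = 0.0091399
  f_Brass = 0.0315268
  f_Gold = 0.133996
Unnormalised posteriors:
  w_Silver·f_Silver = 0.36 × 0.0091399 = 0.00329037
  w_Brass·f_Brass = 0.38 × 0.0315268 = 0.0119802
  w_Gold·f_Gold = 0.26 × 0.133996 = 0.0348389
Marginal: 0.00329037 + 0.0119802 + 0.0348389 = 0.0501095
P(Coin type Gold | the observation) ≈ 0.6953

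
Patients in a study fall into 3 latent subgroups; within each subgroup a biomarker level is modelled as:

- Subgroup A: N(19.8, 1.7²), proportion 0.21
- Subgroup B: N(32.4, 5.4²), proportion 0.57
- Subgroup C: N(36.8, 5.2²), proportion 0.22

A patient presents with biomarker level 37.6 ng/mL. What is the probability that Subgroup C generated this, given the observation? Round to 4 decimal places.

The responsibility of component k is w_k f_k(x) divided by Σ_j w_j f_j(x).
Normal densities:
  L_A = (1/(1.7·√(2π)))·exp(−(37.6−19.8)²/(2·1.7²)) = 0.234672·exp(-54.81661) = 3.66362e-25
  L_B = (1/(5.4·√(2π)))·exp(−(37.6−32.4)²/(2·5.4²)) = 0.073878·exp(-0.46365) = 0.0464682
  L_C = (1/(5.2·√(2π)))·exp(−(37.6−36.8)²/(2·5.2²)) = 0.076720·exp(-0.01183) = 0.0758171
Multiply by the mixture weights:
  w_A·L_A = 0.21 × 3.66362e-25 = 7.6936e-26
  w_B·L_B = 0.57 × 0.0464682 = 0.0264869
  w_C·L_C = 0.22 × 0.0758171 = 0.0166798
Evidence: 7.6936e-26 + 0.0264869 + 0.0166798 = 0.0431667
Responsibility of Subgroup C: 0.0166798 / 0.0431667 ≈ 0.3864

0.3864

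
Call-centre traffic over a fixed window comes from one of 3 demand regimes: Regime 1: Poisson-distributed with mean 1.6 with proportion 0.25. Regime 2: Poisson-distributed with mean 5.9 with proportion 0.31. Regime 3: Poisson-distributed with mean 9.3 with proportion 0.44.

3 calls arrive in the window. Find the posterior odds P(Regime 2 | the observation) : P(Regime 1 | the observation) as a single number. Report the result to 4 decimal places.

0.8436

Only the two components matter; the odds are (π_i f_i(x)) / (π_j f_j(x)).
Evaluate each component's likelihood at the observed value:
  L_1 = 0.137828
  L_2 = 0.0937707
  L_3 = 0.0122563
Posterior odds = (π_2·L_2) / (π_1·L_1) = (0.31·0.0937707) / (0.25·0.137828) = 0.0290689 / 0.034457 ≈ 0.8436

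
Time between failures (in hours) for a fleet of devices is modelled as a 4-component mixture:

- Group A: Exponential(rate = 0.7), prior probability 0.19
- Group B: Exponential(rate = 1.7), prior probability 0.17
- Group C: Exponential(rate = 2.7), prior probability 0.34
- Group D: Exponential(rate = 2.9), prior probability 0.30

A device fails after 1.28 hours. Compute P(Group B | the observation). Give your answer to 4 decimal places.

The responsibility of component k is π_k f_k(x) divided by Σ_j π_j f_j(x).
Evaluate each component's likelihood at the observed value:
  f_A = 0.7·e^(−0.7·1.28) = 0.7·e^(−0.8960) = 0.285739
  f_B = 1.7·e^(−1.7·1.28) = 1.7·e^(−2.1760) = 0.192941
  f_C = 2.7·e^(−2.7·1.28) = 2.7·e^(−3.4560) = 0.0852005
  f_D = 2.9·e^(−2.9·1.28) = 2.9·e^(−3.7120) = 0.070843
Multiply by the mixture weights:
  π_A·f_A = 0.19 × 0.285739 = 0.0542905
  π_B·f_B = 0.17 × 0.192941 = 0.0327999
  π_C·f_C = 0.34 × 0.0852005 = 0.0289682
  π_D·f_D = 0.30 × 0.070843 = 0.0212529
Normaliser: 0.0542905 + 0.0327999 + 0.0289682 + 0.0212529 = 0.137311
Responsibility of Group B: 0.0327999 / 0.137311 ≈ 0.2389

0.2389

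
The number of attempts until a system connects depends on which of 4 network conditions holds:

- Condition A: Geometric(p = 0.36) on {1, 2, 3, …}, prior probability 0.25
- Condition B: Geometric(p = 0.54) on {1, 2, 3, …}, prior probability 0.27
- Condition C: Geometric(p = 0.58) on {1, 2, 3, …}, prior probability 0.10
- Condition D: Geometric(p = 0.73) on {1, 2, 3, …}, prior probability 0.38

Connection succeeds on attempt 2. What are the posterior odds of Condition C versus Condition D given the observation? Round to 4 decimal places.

0.3252

Only the two components matter; the odds are (π_i f_i(x)) / (π_j f_j(x)).
Geometric probabilities:
  p_A = 0.36·(1−0.36)^1 = 0.36·0.64 = 0.2304
  p_B = 0.54·(1−0.54)^1 = 0.54·0.46 = 0.2484
  p_C = 0.58·(1−0.58)^1 = 0.58·0.42 = 0.2436
  p_D = 0.73·(1−0.73)^1 = 0.73·0.27 = 0.1971
Odds = (0.10/0.38) × (0.2436/0.1971) = 0.263158 × 1.23592 ≈ 0.3252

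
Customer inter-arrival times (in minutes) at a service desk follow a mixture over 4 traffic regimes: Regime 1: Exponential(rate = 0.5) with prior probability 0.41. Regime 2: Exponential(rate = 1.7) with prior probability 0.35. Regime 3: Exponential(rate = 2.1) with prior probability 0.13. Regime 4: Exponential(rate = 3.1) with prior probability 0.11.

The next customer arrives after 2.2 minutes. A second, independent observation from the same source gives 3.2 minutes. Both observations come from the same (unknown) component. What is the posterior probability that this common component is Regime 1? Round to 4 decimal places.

Posterior ∝ prior × likelihood, so P(k | x) ∝ w_k f_k(x); normalise over all components.
Since both observations come from the same component, the likelihood for component k is f_k(x₁)·f_k(x₂).
  f_1 = [0.5·e^(−0.5·2.2) = 0.5·e^(−1.1000) = 0.166436] × [0.100948] = 0.0168014
  f_2 = [1.7·e^(−1.7·2.2) = 1.7·e^(−3.7400) = 0.040382] × [0.00737712] = 0.000297903
  f_3 = [2.1·e^(−2.1·2.2) = 2.1·e^(−4.6200) = 0.0206909] × [0.00253373] = 5.24251e-05
  f_4 = [3.1·e^(−3.1·2.2) = 3.1·e^(−6.8200) = 0.00338433] × [0.000152462] = 5.15981e-07
Weight by the priors:
  w_1·f_1 = 0.41 × 0.0168014 = 0.00688857
  w_2·f_2 = 0.35 × 0.000297903 = 0.000104266
  w_3·f_3 = 0.13 × 5.24251e-05 = 6.81526e-06
  w_4·f_4 = 0.11 × 5.15981e-07 = 5.67579e-08
Denominator: 0.00688857 + 0.000104266 + 6.81526e-06 + 5.67579e-08 = 0.0069997
Responsibility of Regime 1: 0.00688857 / 0.0069997 ≈ 0.9841

0.9841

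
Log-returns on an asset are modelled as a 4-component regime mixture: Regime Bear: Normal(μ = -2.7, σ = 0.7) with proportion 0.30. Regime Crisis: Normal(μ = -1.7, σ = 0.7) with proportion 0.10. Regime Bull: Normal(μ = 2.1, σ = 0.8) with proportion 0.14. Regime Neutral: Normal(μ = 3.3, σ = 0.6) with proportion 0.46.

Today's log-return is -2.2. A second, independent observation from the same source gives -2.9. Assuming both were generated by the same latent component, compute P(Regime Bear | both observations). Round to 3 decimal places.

The responsibility of component k is π_k f_k(x) divided by Σ_j π_j f_j(x).
Since both observations come from the same component, the likelihood for component k is f_k(x₁)·f_k(x₂).
  f_Bear = [0.441593] × [0.547124] = 0.241606
  f_Crisis = [0.441593] × [0.131119] = 0.0579012
  f_Bull = [2.65644e-07] × [1.6425e-09] = 4.36321e-16
  f_Neutral = [3.77015e-19] × [4.32772e-24] = 1.63161e-42
Unnormalised posteriors:
  π_Bear·f_Bear = 0.30 × 0.241606 = 0.0724819
  π_Crisis·f_Crisis = 0.10 × 0.0579012 = 0.00579012
  π_Bull·f_Bull = 0.14 × 4.36321e-16 = 6.1085e-17
  π_Neutral·f_Neutral = 0.46 × 1.63161e-42 = 7.50543e-43
Marginal: 0.0724819 + 0.00579012 + 6.1085e-17 + 7.50543e-43 = 0.078272
Responsibility of Regime Bear: 0.0724819 / 0.078272 ≈ 0.926

0.926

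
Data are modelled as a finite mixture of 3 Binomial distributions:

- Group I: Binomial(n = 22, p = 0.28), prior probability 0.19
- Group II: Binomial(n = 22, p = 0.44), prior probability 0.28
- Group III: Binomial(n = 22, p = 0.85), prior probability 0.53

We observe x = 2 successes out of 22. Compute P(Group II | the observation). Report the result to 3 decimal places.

0.023

P(component k | x) = w_k·f_k(x) / marginal(x), where marginal(x) = Σ_j w_j·f_j(x).
Binomial probabilities:
  p_I = C(22,2)·0.28^2·0.72^20 = 231·0.0784·0.00140168 = 0.025385
  p_II = C(22,2)·0.44^2·0.56^20 = 231·0.1936·9.19942e-06 = 0.000411413
  p_III = C(22,2)·0.85^2·0.15^20 = 231·0.7225·3.32526e-17 = 5.54977e-15
Multiply by the mixture weights:
  w_I·p_I = 0.19 × 0.025385 = 0.00482316
  w_II·p_II = 0.28 × 0.000411413 = 0.000115196
  w_III·p_III = 0.53 × 5.54977e-15 = 2.94138e-15
Evidence: 0.00482316 + 0.000115196 + 2.94138e-15 = 0.00493835
P(Group II | data) = 0.000115196 / 0.00493835 ≈ 0.023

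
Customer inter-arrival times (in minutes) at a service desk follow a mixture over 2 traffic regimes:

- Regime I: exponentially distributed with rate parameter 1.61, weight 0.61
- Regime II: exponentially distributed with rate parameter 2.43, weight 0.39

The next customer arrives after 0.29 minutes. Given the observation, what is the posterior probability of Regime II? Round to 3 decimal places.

P(component k | x) = π_k·f_k(x) / marginal(x), where marginal(x) = Σ_j π_j·f_j(x).
Evaluate each component's likelihood at the observed value:
  L_I = 1.61·e^(−1.61·0.29) = 1.61·e^(−0.4669) = 1.00938
  L_II = 2.43·e^(−2.43·0.29) = 2.43·e^(−0.7047) = 1.20104
Weight by the priors:
  π_I·L_I = 0.61 × 1.00938 = 0.615721
  π_II·L_II = 0.39 × 1.20104 = 0.468407
Evidence: 0.615721 + 0.468407 = 1.08413
P(Regime II | the observation) ≈ 0.432

0.432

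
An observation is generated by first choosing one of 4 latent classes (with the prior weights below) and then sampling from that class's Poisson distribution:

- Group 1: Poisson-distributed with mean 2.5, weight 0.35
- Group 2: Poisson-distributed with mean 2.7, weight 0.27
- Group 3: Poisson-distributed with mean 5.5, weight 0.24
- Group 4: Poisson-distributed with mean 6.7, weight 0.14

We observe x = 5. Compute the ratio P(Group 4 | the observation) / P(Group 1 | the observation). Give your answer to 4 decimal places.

0.8293

Only the two components matter; the odds are (π_i f_i(x)) / (π_j f_j(x)).
Evaluate each component's likelihood at the observed value:
  p_1 = e^(−2.5)·2.5^5/5! = 0.0668009
  p_2 = e^(−2.7)·2.7^5/5! = 0.0803605
  p_3 = e^(−5.5)·5.5^5/5! = 0.171401
  p_4 = e^(−6.7)·6.7^5/5! = 0.13849
0.0193887 / 0.0233803 ≈ 0.8293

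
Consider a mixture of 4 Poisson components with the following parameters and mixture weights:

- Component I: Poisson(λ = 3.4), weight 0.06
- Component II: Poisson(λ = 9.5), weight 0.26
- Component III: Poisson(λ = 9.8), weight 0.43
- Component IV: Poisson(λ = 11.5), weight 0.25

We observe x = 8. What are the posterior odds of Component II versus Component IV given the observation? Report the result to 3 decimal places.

1.667

Only the two components matter; the odds are (π_i f_i(x)) / (π_j f_j(x)).
Evaluate each component's likelihood at the observed value:
  p_I = e^(−3.4)·3.4^8/8! = 0.0147812
  p_II = e^(−9.5)·9.5^8/8! = 0.12316
  p_III = e^(−9.8)·9.8^8/8! = 0.117004
  p_IV = e^(−11.5)·11.5^8/8! = 0.0768556
Odds = (0.26/0.25) × (0.12316/0.0768556) = 1.04 × 1.60249 ≈ 1.667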